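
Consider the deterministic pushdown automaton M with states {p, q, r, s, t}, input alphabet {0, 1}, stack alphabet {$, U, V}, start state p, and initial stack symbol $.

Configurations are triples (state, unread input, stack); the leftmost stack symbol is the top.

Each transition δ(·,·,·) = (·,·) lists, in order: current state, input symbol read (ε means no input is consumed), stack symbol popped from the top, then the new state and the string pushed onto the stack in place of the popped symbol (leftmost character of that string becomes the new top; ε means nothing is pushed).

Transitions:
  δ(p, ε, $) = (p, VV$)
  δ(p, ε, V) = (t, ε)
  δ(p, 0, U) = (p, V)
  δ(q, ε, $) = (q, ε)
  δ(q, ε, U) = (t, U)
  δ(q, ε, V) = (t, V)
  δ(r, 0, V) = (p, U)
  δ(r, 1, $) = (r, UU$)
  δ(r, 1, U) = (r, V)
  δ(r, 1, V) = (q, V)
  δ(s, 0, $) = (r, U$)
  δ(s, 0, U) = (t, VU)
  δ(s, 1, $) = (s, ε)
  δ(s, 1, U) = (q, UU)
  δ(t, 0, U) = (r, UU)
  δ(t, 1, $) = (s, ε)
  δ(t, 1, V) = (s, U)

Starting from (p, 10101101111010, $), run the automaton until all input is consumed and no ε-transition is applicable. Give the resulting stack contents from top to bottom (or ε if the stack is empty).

UUUUUUU$

(p, 10101101111010, $)
  ε-move, top $: go to p, push VV$ → (p, 10101101111010, VV$)
  ε-move, top V: go to t, push ε → (t, 10101101111010, V$)
  read 1, top V: go to s, push U → (s, 0101101111010, U$)
  read 0, top U: go to t, push VU → (t, 101101111010, VU$)
  read 1, top V: go to s, push U → (s, 01101111010, UU$)
  read 0, top U: go to t, push VU → (t, 1101111010, VUU$)
  read 1, top V: go to s, push U → (s, 101111010, UUU$)
  read 1, top U: go to q, push UU → (q, 01111010, UUUU$)
  ε-move, top U: go to t, push U → (t, 01111010, UUUU$)
  read 0, top U: go to r, push UU → (r, 1111010, UUUUU$)
  read 1, top U: go to r, push V → (r, 111010, VUUUU$)
  read 1, top V: go to q, push V → (q, 11010, VUUUU$)
  ε-move, top V: go to t, push V → (t, 11010, VUUUU$)
  read 1, top V: go to s, push U → (s, 1010, UUUUU$)
  read 1, top U: go to q, push UU → (q, 010, UUUUUU$)
  ε-move, top U: go to t, push U → (t, 010, UUUUUU$)
  read 0, top U: go to r, push UU → (r, 10, UUUUUUU$)
  read 1, top U: go to r, push V → (r, 0, VUUUUUU$)
  read 0, top V: go to p, push U → (p, ε, UUUUUUU$)
All input consumed in state p with stack UUUUUUU$.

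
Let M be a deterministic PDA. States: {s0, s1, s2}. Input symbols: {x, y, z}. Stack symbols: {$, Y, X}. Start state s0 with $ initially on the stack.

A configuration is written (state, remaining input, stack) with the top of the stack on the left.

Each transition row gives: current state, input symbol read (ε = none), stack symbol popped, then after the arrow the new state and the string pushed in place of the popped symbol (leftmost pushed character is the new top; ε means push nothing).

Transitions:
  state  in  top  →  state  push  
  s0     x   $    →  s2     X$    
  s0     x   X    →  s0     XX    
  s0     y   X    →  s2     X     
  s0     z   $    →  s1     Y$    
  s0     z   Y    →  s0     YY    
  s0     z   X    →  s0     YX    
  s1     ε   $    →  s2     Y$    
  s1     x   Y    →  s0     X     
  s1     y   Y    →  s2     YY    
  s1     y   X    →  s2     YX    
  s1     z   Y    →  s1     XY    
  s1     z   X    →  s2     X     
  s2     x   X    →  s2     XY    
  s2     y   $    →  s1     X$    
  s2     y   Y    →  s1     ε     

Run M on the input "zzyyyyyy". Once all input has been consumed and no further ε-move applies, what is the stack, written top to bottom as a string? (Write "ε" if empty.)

XY$

(s0, zzyyyyyy, $)
  read z, top $: go to s1, push Y$ → (s1, zyyyyyy, Y$)
  read z, top Y: go to s1, push XY → (s1, yyyyyy, XY$)
  read y, top X: go to s2, push YX → (s2, yyyyy, YXY$)
  read y, top Y: go to s1, push ε → (s1, yyyy, XY$)
  read y, top X: go to s2, push YX → (s2, yyy, YXY$)
  read y, top Y: go to s1, push ε → (s1, yy, XY$)
  read y, top X: go to s2, push YX → (s2, y, YXY$)
  read y, top Y: go to s1, push ε → (s1, ε, XY$)
All input consumed in state s1 with stack XY$.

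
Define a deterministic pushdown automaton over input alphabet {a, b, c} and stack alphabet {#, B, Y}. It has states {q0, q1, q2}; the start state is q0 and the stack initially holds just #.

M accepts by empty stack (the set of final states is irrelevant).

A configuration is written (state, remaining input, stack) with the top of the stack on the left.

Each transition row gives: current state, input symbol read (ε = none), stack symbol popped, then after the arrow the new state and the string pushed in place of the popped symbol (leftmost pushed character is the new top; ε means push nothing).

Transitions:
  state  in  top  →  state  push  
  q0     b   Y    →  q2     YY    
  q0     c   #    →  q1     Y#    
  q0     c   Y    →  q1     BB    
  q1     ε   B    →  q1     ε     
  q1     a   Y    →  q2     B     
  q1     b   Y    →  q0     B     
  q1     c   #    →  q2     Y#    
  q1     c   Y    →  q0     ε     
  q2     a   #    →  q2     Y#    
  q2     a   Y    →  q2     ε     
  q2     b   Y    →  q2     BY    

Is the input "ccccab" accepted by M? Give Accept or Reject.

(q0, ccccab, #)
  read c, top #: go to q1, push Y# → (q1, cccab, Y#)
  read c, top Y: go to q0, push ε → (q0, ccab, #)
  read c, top #: go to q1, push Y# → (q1, cab, Y#)
  read c, top Y: go to q0, push ε → (q0, ab, #)
No transition applies at (q0, ab, #); input not fully consumed.

Reject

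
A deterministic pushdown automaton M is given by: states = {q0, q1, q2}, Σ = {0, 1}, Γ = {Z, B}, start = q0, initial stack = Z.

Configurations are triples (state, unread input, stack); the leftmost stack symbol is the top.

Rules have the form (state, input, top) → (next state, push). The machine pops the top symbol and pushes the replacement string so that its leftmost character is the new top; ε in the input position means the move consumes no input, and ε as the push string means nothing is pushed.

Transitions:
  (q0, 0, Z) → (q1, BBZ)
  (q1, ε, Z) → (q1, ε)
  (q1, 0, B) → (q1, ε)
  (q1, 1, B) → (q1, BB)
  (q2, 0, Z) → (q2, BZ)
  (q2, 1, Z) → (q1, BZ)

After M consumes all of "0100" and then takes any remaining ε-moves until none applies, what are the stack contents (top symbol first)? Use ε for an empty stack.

BZ

(q0, 0100, Z) ⊢ (q1, 100, BBZ) ⊢ (q1, 00, BBBZ) ⊢ (q1, 0, BBZ) ⊢ (q1, ε, BZ)
All input consumed in state q1 with stack BZ.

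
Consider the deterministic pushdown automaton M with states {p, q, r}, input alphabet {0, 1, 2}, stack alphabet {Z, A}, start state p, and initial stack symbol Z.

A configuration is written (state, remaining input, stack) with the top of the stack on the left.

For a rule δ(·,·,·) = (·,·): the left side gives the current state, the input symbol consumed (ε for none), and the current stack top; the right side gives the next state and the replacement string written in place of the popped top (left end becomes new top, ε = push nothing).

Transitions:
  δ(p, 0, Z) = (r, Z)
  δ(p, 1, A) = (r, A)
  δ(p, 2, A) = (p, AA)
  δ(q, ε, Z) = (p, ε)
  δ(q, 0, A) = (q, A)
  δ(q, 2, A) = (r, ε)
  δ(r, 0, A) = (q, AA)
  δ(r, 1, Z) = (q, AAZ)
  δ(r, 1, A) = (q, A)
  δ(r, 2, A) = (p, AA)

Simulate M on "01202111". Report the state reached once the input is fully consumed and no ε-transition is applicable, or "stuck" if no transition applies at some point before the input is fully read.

(p, 01202111, Z)
  read 0, top Z: go to r, push Z → (r, 1202111, Z)
  read 1, top Z: go to q, push AAZ → (q, 202111, AAZ)
  read 2, top A: go to r, push ε → (r, 02111, AZ)
  read 0, top A: go to q, push AA → (q, 2111, AAZ)
  read 2, top A: go to r, push ε → (r, 111, AZ)
  read 1, top A: go to q, push A → (q, 11, AZ)
No transition for (q, 1, top A); M blocks with input 11 remaining.

stuck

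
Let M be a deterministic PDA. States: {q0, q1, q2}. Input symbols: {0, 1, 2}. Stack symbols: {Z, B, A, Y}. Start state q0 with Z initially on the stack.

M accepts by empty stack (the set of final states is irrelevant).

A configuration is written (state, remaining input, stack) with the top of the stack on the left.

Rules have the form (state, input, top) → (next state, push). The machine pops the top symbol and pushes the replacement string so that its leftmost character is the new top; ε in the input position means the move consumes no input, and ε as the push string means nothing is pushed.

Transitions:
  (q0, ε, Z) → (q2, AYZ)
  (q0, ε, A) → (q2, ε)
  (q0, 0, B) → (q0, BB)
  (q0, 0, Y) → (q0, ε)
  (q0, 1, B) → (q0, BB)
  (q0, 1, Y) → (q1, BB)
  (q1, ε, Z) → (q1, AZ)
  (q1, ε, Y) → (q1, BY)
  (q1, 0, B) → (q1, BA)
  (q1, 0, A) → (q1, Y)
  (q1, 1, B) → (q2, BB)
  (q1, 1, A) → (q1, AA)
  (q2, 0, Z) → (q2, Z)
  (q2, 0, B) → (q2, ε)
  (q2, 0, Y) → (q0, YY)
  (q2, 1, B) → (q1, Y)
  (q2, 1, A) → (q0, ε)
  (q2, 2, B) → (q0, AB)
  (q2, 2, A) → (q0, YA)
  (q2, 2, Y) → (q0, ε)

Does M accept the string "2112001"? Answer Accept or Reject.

Reject

(q0, 2112001, Z) ⊢ (q2, 2112001, AYZ) ⊢ (q0, 112001, YAYZ) ⊢ (q1, 12001, BBAYZ) ⊢ (q2, 2001, BBBAYZ) ⊢ (q0, 001, ABBBAYZ) ⊢ (q2, 001, BBBAYZ) ⊢ (q2, 01, BBAYZ) ⊢ (q2, 1, BAYZ) ⊢ (q1, ε, YAYZ) ⊢ (q1, ε, BYAYZ)
All input consumed; stack is BYAYZ, not empty, and no further ε-move applies.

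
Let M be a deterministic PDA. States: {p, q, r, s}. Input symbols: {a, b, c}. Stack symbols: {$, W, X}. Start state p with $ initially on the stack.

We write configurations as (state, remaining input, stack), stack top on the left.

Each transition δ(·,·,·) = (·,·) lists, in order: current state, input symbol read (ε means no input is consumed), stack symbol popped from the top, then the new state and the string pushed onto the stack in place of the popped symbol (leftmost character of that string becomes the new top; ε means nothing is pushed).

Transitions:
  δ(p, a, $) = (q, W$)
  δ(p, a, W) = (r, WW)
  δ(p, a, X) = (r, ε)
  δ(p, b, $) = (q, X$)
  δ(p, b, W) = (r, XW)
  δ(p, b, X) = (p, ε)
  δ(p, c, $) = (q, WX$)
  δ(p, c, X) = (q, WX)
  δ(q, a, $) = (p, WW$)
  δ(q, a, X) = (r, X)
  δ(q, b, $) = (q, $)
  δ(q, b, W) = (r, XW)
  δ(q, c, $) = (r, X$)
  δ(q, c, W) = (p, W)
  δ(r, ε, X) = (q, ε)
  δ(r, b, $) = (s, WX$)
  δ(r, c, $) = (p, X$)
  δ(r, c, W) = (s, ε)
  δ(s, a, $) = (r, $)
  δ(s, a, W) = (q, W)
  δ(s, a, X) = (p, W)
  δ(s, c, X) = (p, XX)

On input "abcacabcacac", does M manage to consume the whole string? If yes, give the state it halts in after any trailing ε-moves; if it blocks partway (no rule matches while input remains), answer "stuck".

p

(p, abcacabcacac, $) ⊢ (q, bcacabcacac, W$) ⊢ (r, cacabcacac, XW$) ⊢ (q, cacabcacac, W$) ⊢ (p, acabcacac, W$) ⊢ (r, cabcacac, WW$) ⊢ (s, abcacac, W$) ⊢ (q, bcacac, W$) ⊢ (r, cacac, XW$) ⊢ (q, cacac, W$) ⊢ (p, acac, W$) ⊢ (r, cac, WW$) ⊢ (s, ac, W$) ⊢ (q, c, W$) ⊢ (p, ε, W$)
All input consumed; M is in state p.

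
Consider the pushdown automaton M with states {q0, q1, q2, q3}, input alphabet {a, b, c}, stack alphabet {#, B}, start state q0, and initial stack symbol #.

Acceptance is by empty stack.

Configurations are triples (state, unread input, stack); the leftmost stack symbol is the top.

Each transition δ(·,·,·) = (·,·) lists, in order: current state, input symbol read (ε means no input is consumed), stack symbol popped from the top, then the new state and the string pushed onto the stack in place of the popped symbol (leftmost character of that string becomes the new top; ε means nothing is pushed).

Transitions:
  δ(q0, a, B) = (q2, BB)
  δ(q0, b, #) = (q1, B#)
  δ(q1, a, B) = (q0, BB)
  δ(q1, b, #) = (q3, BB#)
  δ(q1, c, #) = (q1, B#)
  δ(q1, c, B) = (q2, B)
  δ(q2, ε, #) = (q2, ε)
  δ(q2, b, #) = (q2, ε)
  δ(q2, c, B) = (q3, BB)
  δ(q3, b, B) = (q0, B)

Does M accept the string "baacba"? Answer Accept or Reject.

No computation consumes all input and empties the stack.

Reject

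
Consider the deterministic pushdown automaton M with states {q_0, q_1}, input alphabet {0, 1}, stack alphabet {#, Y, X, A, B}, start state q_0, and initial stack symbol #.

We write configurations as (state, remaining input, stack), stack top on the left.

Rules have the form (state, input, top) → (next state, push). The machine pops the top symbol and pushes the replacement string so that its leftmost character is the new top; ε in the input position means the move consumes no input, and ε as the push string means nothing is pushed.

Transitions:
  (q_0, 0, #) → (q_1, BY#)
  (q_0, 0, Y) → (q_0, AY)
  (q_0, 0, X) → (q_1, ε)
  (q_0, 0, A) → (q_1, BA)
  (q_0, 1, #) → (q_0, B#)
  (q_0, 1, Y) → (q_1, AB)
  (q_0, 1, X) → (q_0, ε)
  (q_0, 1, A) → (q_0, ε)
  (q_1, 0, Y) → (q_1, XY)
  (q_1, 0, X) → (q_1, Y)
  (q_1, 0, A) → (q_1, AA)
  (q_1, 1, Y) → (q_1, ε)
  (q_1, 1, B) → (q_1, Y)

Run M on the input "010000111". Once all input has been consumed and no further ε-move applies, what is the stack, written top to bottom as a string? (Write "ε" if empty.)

(q_0, 010000111, #)
  read 0, top #: go to q_1, push BY# → (q_1, 10000111, BY#)
  read 1, top B: go to q_1, push Y → (q_1, 0000111, YY#)
  read 0, top Y: go to q_1, push XY → (q_1, 000111, XYY#)
  read 0, top X: go to q_1, push Y → (q_1, 00111, YYY#)
  read 0, top Y: go to q_1, push XY → (q_1, 0111, XYYY#)
  read 0, top X: go to q_1, push Y → (q_1, 111, YYYY#)
  read 1, top Y: go to q_1, push ε → (q_1, 11, YYY#)
  read 1, top Y: go to q_1, push ε → (q_1, 1, YY#)
  read 1, top Y: go to q_1, push ε → (q_1, ε, Y#)
All input consumed in state q_1 with stack Y#.

Y#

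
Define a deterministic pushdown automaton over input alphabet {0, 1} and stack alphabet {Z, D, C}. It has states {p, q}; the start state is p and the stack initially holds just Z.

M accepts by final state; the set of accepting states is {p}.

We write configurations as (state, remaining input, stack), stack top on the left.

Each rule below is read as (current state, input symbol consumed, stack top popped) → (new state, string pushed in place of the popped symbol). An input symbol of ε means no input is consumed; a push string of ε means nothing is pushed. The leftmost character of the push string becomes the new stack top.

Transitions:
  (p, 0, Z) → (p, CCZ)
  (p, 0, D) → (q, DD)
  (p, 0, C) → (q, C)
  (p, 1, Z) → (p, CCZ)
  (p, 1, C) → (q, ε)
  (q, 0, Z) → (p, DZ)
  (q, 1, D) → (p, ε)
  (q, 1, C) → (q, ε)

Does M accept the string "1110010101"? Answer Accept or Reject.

Accept

(p, 1110010101, Z)
  read 1, top Z: go to p, push CCZ → (p, 110010101, CCZ)
  read 1, top C: go to q, push ε → (q, 10010101, CZ)
  read 1, top C: go to q, push ε → (q, 0010101, Z)
  read 0, top Z: go to p, push DZ → (p, 010101, DZ)
  read 0, top D: go to q, push DD → (q, 10101, DDZ)
  read 1, top D: go to p, push ε → (p, 0101, DZ)
  read 0, top D: go to q, push DD → (q, 101, DDZ)
  read 1, top D: go to p, push ε → (p, 01, DZ)
  read 0, top D: go to q, push DD → (q, 1, DDZ)
  read 1, top D: go to p, push ε → (p, ε, DZ)
All input consumed; state p ∈ F.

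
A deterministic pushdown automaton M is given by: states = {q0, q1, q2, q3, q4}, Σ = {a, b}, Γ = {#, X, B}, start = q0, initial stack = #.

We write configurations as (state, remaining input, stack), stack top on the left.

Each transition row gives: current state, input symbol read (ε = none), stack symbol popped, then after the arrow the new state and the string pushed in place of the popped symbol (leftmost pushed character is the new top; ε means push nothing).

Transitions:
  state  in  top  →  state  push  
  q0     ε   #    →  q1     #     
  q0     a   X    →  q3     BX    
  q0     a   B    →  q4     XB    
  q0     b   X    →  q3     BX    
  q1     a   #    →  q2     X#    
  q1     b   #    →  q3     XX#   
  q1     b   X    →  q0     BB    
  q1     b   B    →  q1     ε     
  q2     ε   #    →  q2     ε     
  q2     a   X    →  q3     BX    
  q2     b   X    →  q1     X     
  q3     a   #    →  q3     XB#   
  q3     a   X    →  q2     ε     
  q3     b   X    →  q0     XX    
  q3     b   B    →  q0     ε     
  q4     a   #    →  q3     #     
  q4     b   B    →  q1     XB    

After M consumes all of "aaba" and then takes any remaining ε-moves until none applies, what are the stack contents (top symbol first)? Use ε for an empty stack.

BX#

(q0, aaba, #)
  ε-move, top #: go to q1, push # → (q1, aaba, #)
  read a, top #: go to q2, push X# → (q2, aba, X#)
  read a, top X: go to q3, push BX → (q3, ba, BX#)
  read b, top B: go to q0, push ε → (q0, a, X#)
  read a, top X: go to q3, push BX → (q3, ε, BX#)
All input consumed in state q3 with stack BX#.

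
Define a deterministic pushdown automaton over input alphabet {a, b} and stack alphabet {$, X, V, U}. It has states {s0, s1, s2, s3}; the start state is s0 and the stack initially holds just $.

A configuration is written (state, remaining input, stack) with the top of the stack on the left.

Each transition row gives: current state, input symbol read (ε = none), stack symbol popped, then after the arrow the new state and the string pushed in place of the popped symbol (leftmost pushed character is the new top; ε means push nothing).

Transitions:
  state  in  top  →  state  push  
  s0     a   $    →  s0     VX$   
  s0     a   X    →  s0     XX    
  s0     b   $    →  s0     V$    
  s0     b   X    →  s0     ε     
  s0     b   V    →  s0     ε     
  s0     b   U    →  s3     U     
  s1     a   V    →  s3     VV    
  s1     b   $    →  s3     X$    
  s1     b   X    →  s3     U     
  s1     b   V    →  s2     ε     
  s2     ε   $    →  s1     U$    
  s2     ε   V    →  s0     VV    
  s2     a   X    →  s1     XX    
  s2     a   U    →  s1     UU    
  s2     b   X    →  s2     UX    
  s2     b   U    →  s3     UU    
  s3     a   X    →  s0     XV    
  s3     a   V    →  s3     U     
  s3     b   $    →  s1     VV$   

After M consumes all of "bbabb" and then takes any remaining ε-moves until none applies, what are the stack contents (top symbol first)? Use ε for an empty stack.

$

(s0, bbabb, $) ⊢ (s0, babb, V$) ⊢ (s0, abb, $) ⊢ (s0, bb, VX$) ⊢ (s0, b, X$) ⊢ (s0, ε, $)
All input consumed in state s0 with stack $.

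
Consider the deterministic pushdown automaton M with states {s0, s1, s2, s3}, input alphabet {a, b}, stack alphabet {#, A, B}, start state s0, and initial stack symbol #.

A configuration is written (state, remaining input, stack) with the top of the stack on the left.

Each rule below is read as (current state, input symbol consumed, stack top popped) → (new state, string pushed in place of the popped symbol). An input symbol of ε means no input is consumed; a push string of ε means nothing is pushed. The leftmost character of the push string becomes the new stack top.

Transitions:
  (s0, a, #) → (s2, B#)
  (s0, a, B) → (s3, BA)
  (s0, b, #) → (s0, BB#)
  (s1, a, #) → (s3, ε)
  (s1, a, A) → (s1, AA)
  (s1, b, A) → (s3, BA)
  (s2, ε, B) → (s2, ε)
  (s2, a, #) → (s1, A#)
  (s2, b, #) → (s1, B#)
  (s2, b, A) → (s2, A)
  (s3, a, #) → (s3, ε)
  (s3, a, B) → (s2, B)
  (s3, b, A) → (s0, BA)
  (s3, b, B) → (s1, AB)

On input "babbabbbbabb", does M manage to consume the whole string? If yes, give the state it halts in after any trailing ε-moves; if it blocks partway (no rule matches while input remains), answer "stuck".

(s0, babbabbbbabb, #) ⊢ (s0, abbabbbbabb, BB#) ⊢ (s3, bbabbbbabb, BAB#) ⊢ (s1, babbbbabb, ABAB#) ⊢ (s3, abbbbabb, BABAB#) ⊢ (s2, bbbbabb, BABAB#) ⊢ (s2, bbbbabb, ABAB#) ⊢ (s2, bbbabb, ABAB#) ⊢ (s2, bbabb, ABAB#) ⊢ (s2, babb, ABAB#) ⊢ (s2, abb, ABAB#)
No transition for (s2, a, top A); M blocks with input abb remaining.

stuck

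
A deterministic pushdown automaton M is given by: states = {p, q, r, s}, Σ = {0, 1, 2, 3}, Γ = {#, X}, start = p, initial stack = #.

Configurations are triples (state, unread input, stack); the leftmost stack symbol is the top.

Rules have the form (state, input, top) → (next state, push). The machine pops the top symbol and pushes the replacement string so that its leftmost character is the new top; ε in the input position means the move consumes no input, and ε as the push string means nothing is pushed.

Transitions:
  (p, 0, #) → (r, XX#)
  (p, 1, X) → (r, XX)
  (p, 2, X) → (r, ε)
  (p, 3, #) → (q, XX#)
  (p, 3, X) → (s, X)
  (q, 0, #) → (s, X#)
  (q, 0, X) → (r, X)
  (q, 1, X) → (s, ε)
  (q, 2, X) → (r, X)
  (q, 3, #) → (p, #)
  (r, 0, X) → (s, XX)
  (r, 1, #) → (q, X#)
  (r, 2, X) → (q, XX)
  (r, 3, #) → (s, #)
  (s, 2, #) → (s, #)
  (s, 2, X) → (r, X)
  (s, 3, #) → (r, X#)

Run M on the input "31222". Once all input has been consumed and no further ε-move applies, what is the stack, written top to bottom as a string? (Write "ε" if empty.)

XX#

(p, 31222, #) ⊢ (q, 1222, XX#) ⊢ (s, 222, X#) ⊢ (r, 22, X#) ⊢ (q, 2, XX#) ⊢ (r, ε, XX#)
All input consumed in state r with stack XX#.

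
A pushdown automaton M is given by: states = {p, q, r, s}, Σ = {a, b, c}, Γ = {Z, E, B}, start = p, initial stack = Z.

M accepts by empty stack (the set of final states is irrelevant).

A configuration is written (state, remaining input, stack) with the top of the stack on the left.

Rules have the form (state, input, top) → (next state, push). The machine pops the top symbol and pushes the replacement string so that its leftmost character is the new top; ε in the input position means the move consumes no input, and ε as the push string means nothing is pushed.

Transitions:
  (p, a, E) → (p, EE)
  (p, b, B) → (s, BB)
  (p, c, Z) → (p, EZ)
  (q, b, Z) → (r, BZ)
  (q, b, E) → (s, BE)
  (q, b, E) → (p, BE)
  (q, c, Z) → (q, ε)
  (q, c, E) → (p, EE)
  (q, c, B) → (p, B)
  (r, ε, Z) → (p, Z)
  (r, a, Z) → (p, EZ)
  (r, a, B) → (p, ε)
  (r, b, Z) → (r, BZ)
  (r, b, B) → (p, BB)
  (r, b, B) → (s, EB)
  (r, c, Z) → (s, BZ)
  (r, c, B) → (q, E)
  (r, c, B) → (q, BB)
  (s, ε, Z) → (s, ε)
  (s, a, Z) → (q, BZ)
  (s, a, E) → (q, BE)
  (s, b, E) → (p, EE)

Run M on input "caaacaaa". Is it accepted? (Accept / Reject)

No computation consumes all input and empties the stack.

Reject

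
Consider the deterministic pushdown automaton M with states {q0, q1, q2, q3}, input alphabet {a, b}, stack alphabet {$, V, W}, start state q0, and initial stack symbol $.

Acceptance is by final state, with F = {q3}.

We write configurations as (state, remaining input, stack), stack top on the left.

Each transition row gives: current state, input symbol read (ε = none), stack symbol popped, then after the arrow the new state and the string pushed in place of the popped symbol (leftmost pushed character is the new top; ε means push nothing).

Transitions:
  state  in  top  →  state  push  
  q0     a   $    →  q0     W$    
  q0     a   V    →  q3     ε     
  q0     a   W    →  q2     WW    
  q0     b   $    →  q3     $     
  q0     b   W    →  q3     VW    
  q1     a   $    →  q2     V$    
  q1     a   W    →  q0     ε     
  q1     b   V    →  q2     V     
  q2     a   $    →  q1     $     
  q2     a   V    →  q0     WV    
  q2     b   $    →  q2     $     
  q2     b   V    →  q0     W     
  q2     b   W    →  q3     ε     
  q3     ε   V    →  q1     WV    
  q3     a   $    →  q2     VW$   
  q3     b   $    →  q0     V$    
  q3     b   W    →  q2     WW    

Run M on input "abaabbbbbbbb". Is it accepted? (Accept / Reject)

Accept

(q0, abaabbbbbbbb, $)
  read a, top $: go to q0, push W$ → (q0, baabbbbbbbb, W$)
  read b, top W: go to q3, push VW → (q3, aabbbbbbbb, VW$)
  ε-move, top V: go to q1, push WV → (q1, aabbbbbbbb, WVW$)
  read a, top W: go to q0, push ε → (q0, abbbbbbbb, VW$)
  read a, top V: go to q3, push ε → (q3, bbbbbbbb, W$)
  read b, top W: go to q2, push WW → (q2, bbbbbbb, WW$)
  read b, top W: go to q3, push ε → (q3, bbbbbb, W$)
  read b, top W: go to q2, push WW → (q2, bbbbb, WW$)
  read b, top W: go to q3, push ε → (q3, bbbb, W$)
  read b, top W: go to q2, push WW → (q2, bbb, WW$)
  read b, top W: go to q3, push ε → (q3, bb, W$)
  read b, top W: go to q2, push WW → (q2, b, WW$)
  read b, top W: go to q3, push ε → (q3, ε, W$)
All input consumed; state q3 ∈ F.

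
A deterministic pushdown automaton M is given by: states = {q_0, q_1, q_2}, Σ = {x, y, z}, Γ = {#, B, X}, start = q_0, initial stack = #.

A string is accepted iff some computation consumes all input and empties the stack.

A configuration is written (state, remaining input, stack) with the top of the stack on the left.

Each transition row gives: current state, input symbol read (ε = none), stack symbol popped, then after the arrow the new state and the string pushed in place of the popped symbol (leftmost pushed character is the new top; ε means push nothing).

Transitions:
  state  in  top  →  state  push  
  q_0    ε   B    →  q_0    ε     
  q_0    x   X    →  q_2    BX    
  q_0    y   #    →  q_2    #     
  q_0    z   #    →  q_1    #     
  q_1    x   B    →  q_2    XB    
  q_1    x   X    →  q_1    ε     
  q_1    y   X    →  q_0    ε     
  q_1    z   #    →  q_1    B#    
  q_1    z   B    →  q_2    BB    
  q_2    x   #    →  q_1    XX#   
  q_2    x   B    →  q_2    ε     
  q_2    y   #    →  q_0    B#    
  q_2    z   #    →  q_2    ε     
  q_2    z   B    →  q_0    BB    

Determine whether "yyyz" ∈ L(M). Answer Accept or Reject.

Accept

(q_0, yyyz, #) ⊢ (q_2, yyz, #) ⊢ (q_0, yz, B#) ⊢ (q_0, yz, #) ⊢ (q_2, z, #) ⊢ (q_2, ε, ε)
All input consumed and the stack is empty.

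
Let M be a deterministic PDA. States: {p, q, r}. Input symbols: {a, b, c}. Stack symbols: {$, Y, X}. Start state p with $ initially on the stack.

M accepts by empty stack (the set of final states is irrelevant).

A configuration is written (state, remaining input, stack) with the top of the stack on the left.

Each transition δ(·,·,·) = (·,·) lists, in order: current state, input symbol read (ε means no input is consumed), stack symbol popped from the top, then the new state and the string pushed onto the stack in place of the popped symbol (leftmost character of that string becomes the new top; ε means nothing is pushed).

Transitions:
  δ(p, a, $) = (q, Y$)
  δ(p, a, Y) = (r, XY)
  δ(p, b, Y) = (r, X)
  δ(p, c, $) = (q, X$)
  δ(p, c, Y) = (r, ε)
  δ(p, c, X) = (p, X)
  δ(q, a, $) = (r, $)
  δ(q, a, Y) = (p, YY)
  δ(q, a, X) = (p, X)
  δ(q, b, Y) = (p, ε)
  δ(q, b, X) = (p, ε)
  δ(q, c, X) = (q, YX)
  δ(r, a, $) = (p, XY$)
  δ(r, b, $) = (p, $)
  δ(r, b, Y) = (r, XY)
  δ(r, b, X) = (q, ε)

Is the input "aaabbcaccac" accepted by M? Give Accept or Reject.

(p, aaabbcaccac, $)
  read a, top $: go to q, push Y$ → (q, aabbcaccac, Y$)
  read a, top Y: go to p, push YY → (p, abbcaccac, YY$)
  read a, top Y: go to r, push XY → (r, bbcaccac, XYY$)
  read b, top X: go to q, push ε → (q, bcaccac, YY$)
  read b, top Y: go to p, push ε → (p, caccac, Y$)
  read c, top Y: go to r, push ε → (r, accac, $)
  read a, top $: go to p, push XY$ → (p, ccac, XY$)
  read c, top X: go to p, push X → (p, cac, XY$)
  read c, top X: go to p, push X → (p, ac, XY$)
No transition applies at (p, ac, XY$); input not fully consumed.

Reject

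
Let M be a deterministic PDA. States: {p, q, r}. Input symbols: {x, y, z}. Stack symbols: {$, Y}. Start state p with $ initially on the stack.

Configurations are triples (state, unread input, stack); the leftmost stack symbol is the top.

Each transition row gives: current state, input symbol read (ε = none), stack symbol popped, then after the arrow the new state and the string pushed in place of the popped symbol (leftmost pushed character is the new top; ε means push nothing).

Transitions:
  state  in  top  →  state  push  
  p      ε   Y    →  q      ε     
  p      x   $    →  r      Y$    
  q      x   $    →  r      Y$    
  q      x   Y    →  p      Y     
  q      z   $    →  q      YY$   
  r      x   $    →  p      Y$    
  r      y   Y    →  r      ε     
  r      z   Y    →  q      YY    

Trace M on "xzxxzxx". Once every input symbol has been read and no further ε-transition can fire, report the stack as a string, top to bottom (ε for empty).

$

(p, xzxxzxx, $)
  read x, top $: go to r, push Y$ → (r, zxxzxx, Y$)
  read z, top Y: go to q, push YY → (q, xxzxx, YY$)
  read x, top Y: go to p, push Y → (p, xzxx, YY$)
  ε-move, top Y: go to q, push ε → (q, xzxx, Y$)
  read x, top Y: go to p, push Y → (p, zxx, Y$)
  ε-move, top Y: go to q, push ε → (q, zxx, $)
  read z, top $: go to q, push YY$ → (q, xx, YY$)
  read x, top Y: go to p, push Y → (p, x, YY$)
  ε-move, top Y: go to q, push ε → (q, x, Y$)
  read x, top Y: go to p, push Y → (p, ε, Y$)
  ε-move, top Y: go to q, push ε → (q, ε, $)
All input consumed in state q with stack $.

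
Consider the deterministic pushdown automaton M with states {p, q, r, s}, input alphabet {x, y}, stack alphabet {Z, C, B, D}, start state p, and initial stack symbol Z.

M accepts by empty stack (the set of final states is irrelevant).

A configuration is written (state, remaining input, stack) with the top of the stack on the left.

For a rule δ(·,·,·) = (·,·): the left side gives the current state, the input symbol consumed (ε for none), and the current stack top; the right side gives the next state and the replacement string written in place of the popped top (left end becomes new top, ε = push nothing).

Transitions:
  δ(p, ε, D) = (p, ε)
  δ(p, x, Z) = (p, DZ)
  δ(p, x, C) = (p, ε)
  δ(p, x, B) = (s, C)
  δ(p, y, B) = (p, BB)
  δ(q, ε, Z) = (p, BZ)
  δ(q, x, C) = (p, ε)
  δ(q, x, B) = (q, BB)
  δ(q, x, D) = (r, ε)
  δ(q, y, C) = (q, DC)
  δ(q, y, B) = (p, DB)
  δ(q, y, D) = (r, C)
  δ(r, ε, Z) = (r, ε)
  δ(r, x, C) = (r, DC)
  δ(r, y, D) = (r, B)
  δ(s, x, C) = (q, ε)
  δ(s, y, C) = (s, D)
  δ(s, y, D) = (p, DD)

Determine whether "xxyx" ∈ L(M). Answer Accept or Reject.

Reject

(p, xxyx, Z)
  read x, top Z: go to p, push DZ → (p, xyx, DZ)
  ε-move, top D: go to p, push ε → (p, xyx, Z)
  read x, top Z: go to p, push DZ → (p, yx, DZ)
  ε-move, top D: go to p, push ε → (p, yx, Z)
No transition applies at (p, yx, Z); input not fully consumed.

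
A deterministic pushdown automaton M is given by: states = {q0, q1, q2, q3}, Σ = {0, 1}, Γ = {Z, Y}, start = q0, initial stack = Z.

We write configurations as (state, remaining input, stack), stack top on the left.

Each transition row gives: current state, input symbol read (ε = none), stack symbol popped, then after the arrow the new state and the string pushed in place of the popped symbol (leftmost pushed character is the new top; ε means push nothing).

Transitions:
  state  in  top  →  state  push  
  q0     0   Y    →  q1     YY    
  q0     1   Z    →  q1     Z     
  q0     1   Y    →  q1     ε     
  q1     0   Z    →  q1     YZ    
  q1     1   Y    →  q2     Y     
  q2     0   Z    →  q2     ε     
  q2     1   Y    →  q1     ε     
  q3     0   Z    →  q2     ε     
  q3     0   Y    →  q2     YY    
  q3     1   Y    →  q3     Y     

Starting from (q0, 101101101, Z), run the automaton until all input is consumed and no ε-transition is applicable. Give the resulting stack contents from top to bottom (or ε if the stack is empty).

YZ

(q0, 101101101, Z)
  read 1, top Z: go to q1, push Z → (q1, 01101101, Z)
  read 0, top Z: go to q1, push YZ → (q1, 1101101, YZ)
  read 1, top Y: go to q2, push Y → (q2, 101101, YZ)
  read 1, top Y: go to q1, push ε → (q1, 01101, Z)
  read 0, top Z: go to q1, push YZ → (q1, 1101, YZ)
  read 1, top Y: go to q2, push Y → (q2, 101, YZ)
  read 1, top Y: go to q1, push ε → (q1, 01, Z)
  read 0, top Z: go to q1, push YZ → (q1, 1, YZ)
  read 1, top Y: go to q2, push Y → (q2, ε, YZ)
All input consumed in state q2 with stack YZ.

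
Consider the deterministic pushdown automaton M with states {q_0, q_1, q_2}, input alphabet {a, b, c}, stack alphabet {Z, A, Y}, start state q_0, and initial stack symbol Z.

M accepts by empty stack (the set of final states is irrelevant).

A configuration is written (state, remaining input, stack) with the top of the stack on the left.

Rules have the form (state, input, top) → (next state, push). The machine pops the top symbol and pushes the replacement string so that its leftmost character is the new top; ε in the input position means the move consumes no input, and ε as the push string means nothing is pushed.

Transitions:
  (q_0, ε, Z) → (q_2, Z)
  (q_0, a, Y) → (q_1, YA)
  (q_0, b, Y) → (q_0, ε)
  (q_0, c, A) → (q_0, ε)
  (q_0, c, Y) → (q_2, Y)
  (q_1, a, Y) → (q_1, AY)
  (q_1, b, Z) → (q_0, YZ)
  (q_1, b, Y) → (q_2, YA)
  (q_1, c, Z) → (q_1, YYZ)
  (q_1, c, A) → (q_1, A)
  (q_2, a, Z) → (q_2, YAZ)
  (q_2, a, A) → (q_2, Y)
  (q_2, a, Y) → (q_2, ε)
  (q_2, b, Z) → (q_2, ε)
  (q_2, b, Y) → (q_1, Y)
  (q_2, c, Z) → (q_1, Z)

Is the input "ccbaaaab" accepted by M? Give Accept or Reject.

(q_0, ccbaaaab, Z)
  ε-move, top Z: go to q_2, push Z → (q_2, ccbaaaab, Z)
  read c, top Z: go to q_1, push Z → (q_1, cbaaaab, Z)
  read c, top Z: go to q_1, push YYZ → (q_1, baaaab, YYZ)
  read b, top Y: go to q_2, push YA → (q_2, aaaab, YAYZ)
  read a, top Y: go to q_2, push ε → (q_2, aaab, AYZ)
  read a, top A: go to q_2, push Y → (q_2, aab, YYZ)
  read a, top Y: go to q_2, push ε → (q_2, ab, YZ)
  read a, top Y: go to q_2, push ε → (q_2, b, Z)
  read b, top Z: go to q_2, push ε → (q_2, ε, ε)
All input consumed and the stack is empty.

Accept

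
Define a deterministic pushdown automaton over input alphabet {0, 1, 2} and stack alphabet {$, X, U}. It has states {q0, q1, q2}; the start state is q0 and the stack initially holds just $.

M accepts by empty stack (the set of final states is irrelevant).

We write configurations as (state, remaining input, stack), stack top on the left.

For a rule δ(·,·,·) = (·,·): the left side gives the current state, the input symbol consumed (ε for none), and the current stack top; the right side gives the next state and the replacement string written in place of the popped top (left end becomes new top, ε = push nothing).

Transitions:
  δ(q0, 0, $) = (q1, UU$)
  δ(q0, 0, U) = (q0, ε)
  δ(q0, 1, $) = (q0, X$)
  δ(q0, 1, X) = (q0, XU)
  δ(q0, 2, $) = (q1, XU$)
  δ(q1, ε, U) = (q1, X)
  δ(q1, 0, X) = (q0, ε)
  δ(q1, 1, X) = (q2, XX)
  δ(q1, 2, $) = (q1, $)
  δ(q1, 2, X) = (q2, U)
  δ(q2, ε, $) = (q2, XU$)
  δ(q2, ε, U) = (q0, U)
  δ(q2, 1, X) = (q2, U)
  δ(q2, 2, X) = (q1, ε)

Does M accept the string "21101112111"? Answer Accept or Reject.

Reject

(q0, 21101112111, $) ⊢ (q1, 1101112111, XU$) ⊢ (q2, 101112111, XXU$) ⊢ (q2, 01112111, UXU$) ⊢ (q0, 01112111, UXU$) ⊢ (q0, 1112111, XU$) ⊢ (q0, 112111, XUU$) ⊢ (q0, 12111, XUUU$) ⊢ (q0, 2111, XUUUU$)
No transition applies at (q0, 2111, XUUUU$); input not fully consumed.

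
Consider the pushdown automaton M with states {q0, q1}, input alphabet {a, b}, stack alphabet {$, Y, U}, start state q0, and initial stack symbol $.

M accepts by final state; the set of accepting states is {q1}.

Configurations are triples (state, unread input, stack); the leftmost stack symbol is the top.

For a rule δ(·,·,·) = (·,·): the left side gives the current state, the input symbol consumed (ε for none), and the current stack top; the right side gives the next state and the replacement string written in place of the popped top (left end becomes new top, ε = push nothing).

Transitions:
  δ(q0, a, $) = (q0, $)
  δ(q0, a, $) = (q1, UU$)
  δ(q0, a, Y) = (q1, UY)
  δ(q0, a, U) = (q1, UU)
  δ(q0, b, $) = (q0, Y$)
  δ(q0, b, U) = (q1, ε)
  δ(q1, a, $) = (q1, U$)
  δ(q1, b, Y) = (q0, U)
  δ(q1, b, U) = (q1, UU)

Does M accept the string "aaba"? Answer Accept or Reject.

One accepting computation: (q0, aaba, $) ⊢ (q0, aba, $) ⊢ (q0, ba, $) ⊢ (q0, a, Y$) ⊢ (q1, ε, UY$)
All input consumed and state q1 ∈ F.

Accept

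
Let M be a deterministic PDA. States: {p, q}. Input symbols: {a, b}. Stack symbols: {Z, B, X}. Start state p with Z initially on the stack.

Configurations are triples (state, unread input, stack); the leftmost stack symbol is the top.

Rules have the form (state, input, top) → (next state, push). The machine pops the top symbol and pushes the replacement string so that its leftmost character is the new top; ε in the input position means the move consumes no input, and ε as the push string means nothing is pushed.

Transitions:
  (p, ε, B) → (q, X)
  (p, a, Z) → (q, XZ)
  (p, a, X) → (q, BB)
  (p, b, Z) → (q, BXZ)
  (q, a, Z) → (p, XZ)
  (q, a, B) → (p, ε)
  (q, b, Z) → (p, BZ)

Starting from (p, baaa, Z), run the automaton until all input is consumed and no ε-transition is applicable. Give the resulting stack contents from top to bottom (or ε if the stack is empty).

(p, baaa, Z)
  read b, top Z: go to q, push BXZ → (q, aaa, BXZ)
  read a, top B: go to p, push ε → (p, aa, XZ)
  read a, top X: go to q, push BB → (q, a, BBZ)
  read a, top B: go to p, push ε → (p, ε, BZ)
  ε-move, top B: go to q, push X → (q, ε, XZ)
All input consumed in state q with stack XZ.

XZ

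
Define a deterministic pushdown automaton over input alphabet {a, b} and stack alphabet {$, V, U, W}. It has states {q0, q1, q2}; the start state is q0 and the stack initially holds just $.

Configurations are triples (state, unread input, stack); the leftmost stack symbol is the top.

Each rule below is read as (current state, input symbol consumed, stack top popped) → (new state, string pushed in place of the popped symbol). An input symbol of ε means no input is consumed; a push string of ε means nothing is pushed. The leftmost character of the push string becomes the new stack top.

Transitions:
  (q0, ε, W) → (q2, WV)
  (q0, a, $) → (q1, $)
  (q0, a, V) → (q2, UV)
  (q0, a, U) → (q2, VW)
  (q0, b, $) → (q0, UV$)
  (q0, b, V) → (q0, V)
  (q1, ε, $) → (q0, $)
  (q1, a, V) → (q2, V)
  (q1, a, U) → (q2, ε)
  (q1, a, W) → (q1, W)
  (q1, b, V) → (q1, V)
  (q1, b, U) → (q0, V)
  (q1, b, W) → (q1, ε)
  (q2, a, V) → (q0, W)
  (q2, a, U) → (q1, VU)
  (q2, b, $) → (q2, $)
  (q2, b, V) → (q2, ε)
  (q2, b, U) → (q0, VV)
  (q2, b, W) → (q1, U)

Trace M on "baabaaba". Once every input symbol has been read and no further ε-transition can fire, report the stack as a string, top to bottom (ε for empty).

VWV$

(q0, baabaaba, $) ⊢ (q0, aabaaba, UV$) ⊢ (q2, abaaba, VWV$) ⊢ (q0, baaba, WWV$) ⊢ (q2, baaba, WVWV$) ⊢ (q1, aaba, UVWV$) ⊢ (q2, aba, VWV$) ⊢ (q0, ba, WWV$) ⊢ (q2, ba, WVWV$) ⊢ (q1, a, UVWV$) ⊢ (q2, ε, VWV$)
All input consumed in state q2 with stack VWV$.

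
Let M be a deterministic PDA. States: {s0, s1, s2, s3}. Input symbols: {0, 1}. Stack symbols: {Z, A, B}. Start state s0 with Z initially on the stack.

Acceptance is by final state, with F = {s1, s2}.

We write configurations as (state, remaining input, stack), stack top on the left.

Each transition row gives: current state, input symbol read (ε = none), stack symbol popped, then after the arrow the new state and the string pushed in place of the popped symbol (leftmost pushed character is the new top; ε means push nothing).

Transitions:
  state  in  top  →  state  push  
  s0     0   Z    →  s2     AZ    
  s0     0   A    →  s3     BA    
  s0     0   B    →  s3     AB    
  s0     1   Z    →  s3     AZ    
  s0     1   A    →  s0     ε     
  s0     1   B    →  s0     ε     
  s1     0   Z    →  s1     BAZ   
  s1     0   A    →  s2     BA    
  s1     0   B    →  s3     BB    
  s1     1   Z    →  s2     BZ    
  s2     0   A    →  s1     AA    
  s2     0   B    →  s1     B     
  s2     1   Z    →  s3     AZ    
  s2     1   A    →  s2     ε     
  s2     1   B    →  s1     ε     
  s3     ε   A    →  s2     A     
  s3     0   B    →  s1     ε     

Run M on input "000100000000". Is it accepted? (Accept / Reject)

Accept

(s0, 000100000000, Z)
  read 0, top Z: go to s2, push AZ → (s2, 00100000000, AZ)
  read 0, top A: go to s1, push AA → (s1, 0100000000, AAZ)
  read 0, top A: go to s2, push BA → (s2, 100000000, BAAZ)
  read 1, top B: go to s1, push ε → (s1, 00000000, AAZ)
  read 0, top A: go to s2, push BA → (s2, 0000000, BAAZ)
  read 0, top B: go to s1, push B → (s1, 000000, BAAZ)
  read 0, top B: go to s3, push BB → (s3, 00000, BBAAZ)
  read 0, top B: go to s1, push ε → (s1, 0000, BAAZ)
  read 0, top B: go to s3, push BB → (s3, 000, BBAAZ)
  read 0, top B: go to s1, push ε → (s1, 00, BAAZ)
  read 0, top B: go to s3, push BB → (s3, 0, BBAAZ)
  read 0, top B: go to s1, push ε → (s1, ε, BAAZ)
All input consumed; state s1 ∈ F.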